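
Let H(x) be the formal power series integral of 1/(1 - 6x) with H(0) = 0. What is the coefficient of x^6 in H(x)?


1/(1 - 6x) = sum_{k>=0} 6^k x^k. Integrating termwise with H(0) = 0:
H(x) = sum_{k>=0} 6^k x^(k+1) / (k+1) = sum_{m>=1} 6^(m-1) x^m / m.
For m = 6: 6^5/6 = 7776/6 = 1296.

1296


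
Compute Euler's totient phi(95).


phi(n) counts integers in [1, n] coprime to n. Using the multiplicative formula phi(n) = n * prod_{p | n} (1 - 1/p):
95 = 5 * 19, so
phi(95) = 95 * (1 - 1/5) * (1 - 1/19) = 72.

72


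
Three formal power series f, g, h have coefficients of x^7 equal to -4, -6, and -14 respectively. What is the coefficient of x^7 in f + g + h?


Series addition is componentwise:
-4 + -6 + -14
= -24

-24


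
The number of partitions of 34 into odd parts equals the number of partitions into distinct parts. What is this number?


Computing partitions of 34 into odd parts (1, 3, 5, ...):
Using the generating function prod_{k>=0} 1/(1-x^(2k+1)),
the count is 512

512


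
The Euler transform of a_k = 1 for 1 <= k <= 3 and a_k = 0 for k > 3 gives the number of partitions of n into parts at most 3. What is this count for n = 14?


Partitions of 14 into parts at most 3:
Using generating function (1-x)^(-1)(1-x^2)^(-1)(1-x^3)^(-1),
the coefficient of x^14 = 24

24


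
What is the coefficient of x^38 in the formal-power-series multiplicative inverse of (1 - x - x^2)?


Let the inverse be f(x) = sum_{k>=0} a_k x^k. From f(x) * (1 - x - x^2) = 1 and matching coefficients:
 x^0: a_0 = 1.
 x^1: a_1 - a_0 = 0, so a_1 = 1.
 x^k (k >= 2): a_k - a_{k-1} - a_{k-2} = 0, i.e. a_k = a_{k-1} + a_{k-2}.
This is the Fibonacci-type recurrence shifted so that a_0 = a_1 = 1.
Iterating: a_0=1, a_1=1, a_2=2, a_3=3, a_4=5, a_5=8, a_6=13, a_7=21, a_8=34, a_9=55, ...
a_38 = 63245986.

63245986


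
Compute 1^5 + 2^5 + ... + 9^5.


This power sum has a closed form given by Faulhaber's formula
sum_{k=1}^{m} k^p = (1 / (p + 1)) * sum_{j=0}^{p} C(p + 1, j) B_j m^(p + 1 - j),
but for small m direct computation is fastest:
1 + 32 + 243 + 1024 + 3125 + 7776 + 16807 + 32768 + 59049 = 120825.

120825


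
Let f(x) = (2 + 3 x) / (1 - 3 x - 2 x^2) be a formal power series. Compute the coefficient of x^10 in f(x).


Write f(x) = sum_{k>=0} a_k x^k. Multiplying both sides by 1 - 3 x - 2 x^2 gives
(1 - 3 x - 2 x^2) sum_{k>=0} a_k x^k = 2 + 3 x.
Matching coefficients:
 x^0: a_0 = 2
 x^1: a_1 - 3 a_0 = 3  =>  a_1 = 3*2 + 3 = 9
 x^k (k >= 2): a_k = 3 a_{k-1} + 2 a_{k-2}.
Iterating: a_2 = 31, a_3 = 111, a_4 = 395, a_5 = 1407, a_6 = 5011, a_7 = 17847, a_8 = 63563, a_9 = 226383, a_10 = 806275.
So the coefficient of x^10 is 806275.

806275


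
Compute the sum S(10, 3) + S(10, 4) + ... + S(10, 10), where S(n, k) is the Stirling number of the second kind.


By definition, S(n, k) counts partitions of an n-set into exactly k nonempty blocks.
Computing row n = 10 for k = 3..10:
S(10, k): 9330, 34105, 42525, 22827, 5880, 750, 45, 1
Sum = 115463.

115463


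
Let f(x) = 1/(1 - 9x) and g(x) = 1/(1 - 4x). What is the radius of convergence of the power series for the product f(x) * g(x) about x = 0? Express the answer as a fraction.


The radius of 1/(1 - 9x) is 1/9 (nearest singularity at x = 1/9), and the radius of 1/(1 - 4x) is 1/4.
The product f(x)*g(x) = 1/((1 - 9x)(1 - 4x)) has singularities at both 1/9 and 1/4, so its radius of convergence is the distance to the nearest one:
min(1/9, 1/4) = 1/9.

1/9


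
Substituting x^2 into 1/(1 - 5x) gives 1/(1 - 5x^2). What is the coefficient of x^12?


The coefficient of x^(2m) in 1/(1 - 5x^2) is 5^m.
With n = 12 = 2*6, the coefficient is 5^6 = 15625.

15625


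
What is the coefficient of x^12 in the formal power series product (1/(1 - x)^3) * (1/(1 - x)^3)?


Combine the factors: (1/(1 - x)^3) * (1/(1 - x)^3) = 1/(1 - x)^6.
Then use 1/(1 - x)^r = sum_{k>=0} C(k + r - 1, r - 1) x^k with r = 6 and k = 12:
C(17, 5) = 6188.

6188


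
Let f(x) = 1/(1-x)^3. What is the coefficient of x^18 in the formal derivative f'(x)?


Differentiate: d/dx [ 1/(1-x)^r ] = r / (1-x)^(r+1).
Here r = 3, so f'(x) = 3 / (1-x)^4.
The expansion of 1/(1-x)^(r+1) has coefficient of x^n equal to C(n+r, r).
So the coefficient of x^18 in f'(x) is
3 * C(21, 3) = 3 * 1330 = 3990

3990


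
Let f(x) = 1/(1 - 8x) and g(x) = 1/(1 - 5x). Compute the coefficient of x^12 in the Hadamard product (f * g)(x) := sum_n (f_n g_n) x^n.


f has coefficients f_k = 8^k and g has coefficients g_k = 5^k, so the Hadamard product has coefficient (f*g)_k = 8^k * 5^k = 40^k.
For k = 12: 40^12 = 16777216000000000000.

16777216000000000000


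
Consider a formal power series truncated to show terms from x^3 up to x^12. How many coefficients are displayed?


From x^3 to x^12 inclusive, the count is 12 - 3 + 1 = 10.

10


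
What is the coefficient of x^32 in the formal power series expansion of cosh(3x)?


The Maclaurin series is cosh(t) = sum_{m>=0} t^(2m) / (2m)!, so substituting t = 3x, only even powers of x are nonzero, with coefficient of x^(2m) equal to 3^(2m) / (2m)!.
For x^32 the coefficient is 3^32/32! = 1853020188851841/263130836933693530167218012160000000 = 387420489/55014121340467297648640000000.

387420489/55014121340467297648640000000


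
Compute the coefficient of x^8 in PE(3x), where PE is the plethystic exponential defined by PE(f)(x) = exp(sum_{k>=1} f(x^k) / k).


With f(x) = 3x, the exponent is sum_{k>=1} 3 x^k / k = 3 * (-ln(1 - x)). Exponentiating:
PE(3x) = exp(-3 ln(1 - x)) = 1/(1 - x)^3.
By the negative binomial expansion, [x^n] 1/(1 - x)^3 = C(n + 2, 2).
For n = 8: C(10, 2) = 45.

45


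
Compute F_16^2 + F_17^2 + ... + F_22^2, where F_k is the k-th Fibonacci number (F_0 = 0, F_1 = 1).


There is a standard identity sum_{k=0}^{N} F_k^2 = F_N * F_{N+1} (proved inductively from the telescoping relation F_k^2 = F_k F_{k+1} - F_{k-1} F_k). Then
sum_{k=16}^{22} F_k^2 = F_22 F_23 - F_15 F_16.
Computing: F_22 = 17711, F_23 = 28657, F_15 = 610, F_16 = 987.
Sum = 17711 * 28657 - 610 * 987 = 506942057.

506942057


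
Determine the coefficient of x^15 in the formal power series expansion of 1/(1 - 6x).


The geometric series identity gives 1/(1 - c x) = sum_{k>=0} c^k x^k, so the coefficient of x^k is c^k.
Here c = 6 and k = 15.
Computing: 6^15 = 470184984576

470184984576


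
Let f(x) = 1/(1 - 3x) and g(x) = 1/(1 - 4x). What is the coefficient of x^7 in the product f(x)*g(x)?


The coefficient of x^n in f*g is the Cauchy product: sum_{k=0}^{n} a^k * b^(n-k).
With a=3, b=4, n=7:
sum_{k=0}^{7} 3^k * 4^(7-k)
= 58975

58975


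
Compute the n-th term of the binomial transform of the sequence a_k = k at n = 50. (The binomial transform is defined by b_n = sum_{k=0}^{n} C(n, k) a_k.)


With a_k = k, b_n = sum_{k=0}^{n} C(n, k) k. Using k * C(n, k) = n * C(n-1, k-1) gives b_n = n * sum_{k>=1} C(n-1, k-1) = n * 2^(n-1).
For n = 50: 50 * 2^49 = 50 * 562949953421312 = 28147497671065600.

28147497671065600


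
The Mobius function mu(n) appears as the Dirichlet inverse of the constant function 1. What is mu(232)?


232 has a squared prime factor, so mu(232) = 0.
Factorization reveals a repeated prime.

0


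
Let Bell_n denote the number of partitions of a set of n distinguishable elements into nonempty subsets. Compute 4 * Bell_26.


Bell_26 can be computed from the Bell triangle or from Dobinski's identity Bell_n = (1/e) * sum_{k>=0} k^n / k!.
Computing Bell_26 = 49631246523618756274.
Then 4 * 49631246523618756274 = 198524986094475025096.

198524986094475025096


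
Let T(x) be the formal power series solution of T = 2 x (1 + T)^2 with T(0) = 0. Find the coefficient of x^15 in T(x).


Apply the Lagrange inversion formula: if T = 2 x * phi(T) with phi(t) = (1 + t)^2, then [x^n] T = 2^n * (1/n) [t^(n-1)] phi(t)^n = 2^n * (1/n) [t^(n-1)] (1 + t)^(2n) = 2^n * (1/n) C(2n, n-1).
Using the identity C(2n, n-1) = C(2n, n) * n / (n+1), the unscaled factor equals C(2n, n) / (n+1) = C_n, the n-th Catalan number.
For n = 15: C_15 = C(30, 15) / 16 = 155117520/16 = 9694845.
With the 2^15 = 32768 factor, the coefficient is 32768 * 9694845 = 317680680960.

317680680960


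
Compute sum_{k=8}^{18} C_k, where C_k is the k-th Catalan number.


C_8 through C_18: 1430, 4862, 16796, 58786, 208012, 742900, 2674440, 9694845, 35357670, 129644790, 477638700
Sum = 1430 + 4862 + 16796 + 58786 + 208012 + 742900 + 2674440 + 9694845 + 35357670 + 129644790 + 477638700
= 656043231

656043231


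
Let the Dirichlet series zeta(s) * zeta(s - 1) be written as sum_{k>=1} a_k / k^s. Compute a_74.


Convolution gives a_k = sum_{d | k} d * 1 = sum_{d | k} d = sigma(k), the sum of positive divisors of k.
For k = 74, the divisors are 1, 2, 37, 74, so
sigma(74) = 1 + 2 + 37 + 74 = 114.

114


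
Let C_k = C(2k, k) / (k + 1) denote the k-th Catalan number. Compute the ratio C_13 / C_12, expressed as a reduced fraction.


Using C_k = (2k)! / (k! (k+1)!), the ratio C_{k+1}/C_k simplifies to
C_{k+1}/C_k = [(2k+2)! / ((k+1)! (k+2)!)] * [k! (k+1)! / (2k)!]
 = (2k+2)(2k+1) / ((k+1)(k+2)) = 2(2k+1) / (k+2).
For k = 12: 2(2*12 + 1) / (12 + 2) = 50/14 = 25/7.

25/7


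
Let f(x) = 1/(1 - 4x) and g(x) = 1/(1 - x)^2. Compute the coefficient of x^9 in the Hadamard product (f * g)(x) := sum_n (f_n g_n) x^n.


f has coefficients f_k = 4^k. For g = 1/(1 - x)^2 the coefficient is g_k = C(k + 1, 1) = k + 1. The Hadamard coefficient is (f * g)_k = 4^k * (k + 1).
For k = 9: 4^9 * 10 = 262144 * 10 = 2621440.

2621440


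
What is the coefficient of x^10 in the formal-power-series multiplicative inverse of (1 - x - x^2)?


Let the inverse be f(x) = sum_{k>=0} a_k x^k. From f(x) * (1 - x - x^2) = 1 and matching coefficients:
 x^0: a_0 = 1.
 x^1: a_1 - a_0 = 0, so a_1 = 1.
 x^k (k >= 2): a_k - a_{k-1} - a_{k-2} = 0, i.e. a_k = a_{k-1} + a_{k-2}.
This is the Fibonacci-type recurrence shifted so that a_0 = a_1 = 1.
Iterating: a_0=1, a_1=1, a_2=2, a_3=3, a_4=5, a_5=8, a_6=13, a_7=21, a_8=34, a_9=55, ...
a_10 = 89.

89


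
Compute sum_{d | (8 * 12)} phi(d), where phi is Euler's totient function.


First, 8 * 12 = 96. One classical identity is sum_{d | n} phi(d) = n (each k in [1, n] has a unique gcd with n, and among the k's with gcd(k, n) = n/d there are phi(d) of them). So the sum equals 96. We also verify directly:
Divisors of 96: 1, 2, 3, 4, 6, 8, 12, 16, 24, 32, 48, 96.
phi values: 1, 1, 2, 2, 2, 4, 4, 8, 8, 16, 16, 32.
Sum = 96.

96


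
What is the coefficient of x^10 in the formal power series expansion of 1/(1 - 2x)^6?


The general identity 1/(1 - c x)^r = sum_{k>=0} c^k C(k + r - 1, r - 1) x^k follows by substituting y = c x into 1/(1 - y)^r = sum_{k>=0} C(k + r - 1, r - 1) y^k.
For c = 2, r = 6, k = 10:
2^10 * C(15, 5) = 1024 * 3003 = 3075072.

3075072


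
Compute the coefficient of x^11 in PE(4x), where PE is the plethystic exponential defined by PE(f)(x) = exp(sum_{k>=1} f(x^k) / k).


With f(x) = 4x, the exponent is sum_{k>=1} 4 x^k / k = 4 * (-ln(1 - x)). Exponentiating:
PE(4x) = exp(-4 ln(1 - x)) = 1/(1 - x)^4.
By the negative binomial expansion, [x^n] 1/(1 - x)^4 = C(n + 3, 3).
For n = 11: C(14, 3) = 364.

364


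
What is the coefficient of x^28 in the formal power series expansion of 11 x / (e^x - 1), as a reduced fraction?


The exponential generating function for Bernoulli numbers is
x / (e^x - 1) = sum_{k>=0} B_k x^k / k!.
So the coefficient of x^28 in 11 x / (e^x - 1) is 11 B_28 / 28!.
Computing: B_28 = -23749461029/870, 28! = 304888344611713860501504000000, giving
11 * -23749461029/870 / 304888344611713860501504000000 = -3392780147/3444842335223260501770240000000.

-3392780147/3444842335223260501770240000000


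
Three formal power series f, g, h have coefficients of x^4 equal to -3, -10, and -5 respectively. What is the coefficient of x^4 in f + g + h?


Series addition is componentwise:
-3 + -10 + -5
= -18

-18


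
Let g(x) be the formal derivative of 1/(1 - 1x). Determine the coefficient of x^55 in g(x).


Differentiate termwise: d/dx sum_{k>=0} 1^k x^k = sum_{k>=1} k 1^k x^(k-1) = sum_{j>=0} (j+1) 1^(j+1) x^j.
Equivalently, d/dx [1/(1 - 1x)] = 1/(1 - 1x)^2.
For j = 55: 56 * 1^56 = 56 * 1 = 56.

56


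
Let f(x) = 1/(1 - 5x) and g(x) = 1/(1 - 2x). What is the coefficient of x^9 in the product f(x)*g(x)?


The coefficient of x^n in f*g is the Cauchy product: sum_{k=0}^{n} a^k * b^(n-k).
With a=5, b=2, n=9:
sum_{k=0}^{9} 5^k * 2^(9-k)
= 3254867

3254867


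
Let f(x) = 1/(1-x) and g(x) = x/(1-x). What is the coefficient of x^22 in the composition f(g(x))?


First simplify the composition: f(g(x)) = 1/(1 - x/(1-x)) = (1-x)/((1-x) - x) = (1-x)/(1-2x).
Now extract the coefficient. Write (1-x)/(1-2x) = 1/(1-2x) - x/(1-2x).
The coefficient of x^n in 1/(1-2x) is 2^n, and in x/(1-2x) is 2^(n-1) (for n >= 1).
So the coefficient of x^22 is 2^22 - 2^21 = 4194304 - 2097152 = 2097152.

2097152


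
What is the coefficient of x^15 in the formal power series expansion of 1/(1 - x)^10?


The negative binomial / multiset identity is
1/(1 - x)^r = sum_{k>=0} C(k + r - 1, r - 1) x^k.
Here r = 10 and k = 15, so the coefficient is
C(15 + 9, 9) = C(24, 9)
= 1307504

1307504


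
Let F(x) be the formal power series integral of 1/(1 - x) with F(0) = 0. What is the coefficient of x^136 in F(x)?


1/(1 - x) = sum_{k>=0} x^k. Integrating termwise and using F(0) = 0 gives
F(x) = sum_{k>=0} x^(k+1) / (k+1) = sum_{m>=1} x^m / m = -ln(1 - x).
So the coefficient of x^136 is 1/136 = 1/136.

1/136


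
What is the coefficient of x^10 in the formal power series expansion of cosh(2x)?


The Maclaurin series is cosh(t) = sum_{m>=0} t^(2m) / (2m)!, so substituting t = 2x, only even powers of x are nonzero, with coefficient of x^(2m) equal to 2^(2m) / (2m)!.
For x^10 the coefficient is 2^10/10! = 1024/3628800 = 4/14175.

4/14175


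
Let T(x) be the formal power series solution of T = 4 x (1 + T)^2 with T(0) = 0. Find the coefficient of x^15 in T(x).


Apply the Lagrange inversion formula: if T = 4 x * phi(T) with phi(t) = (1 + t)^2, then [x^n] T = 4^n * (1/n) [t^(n-1)] phi(t)^n = 4^n * (1/n) [t^(n-1)] (1 + t)^(2n) = 4^n * (1/n) C(2n, n-1).
Using the identity C(2n, n-1) = C(2n, n) * n / (n+1), the unscaled factor equals C(2n, n) / (n+1) = C_n, the n-th Catalan number.
For n = 15: C_15 = C(30, 15) / 16 = 155117520/16 = 9694845.
With the 4^15 = 1073741824 factor, the coefficient is 1073741824 * 9694845 = 10409760553697280.

10409760553697280


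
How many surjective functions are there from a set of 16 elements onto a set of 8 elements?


By inclusion-exclusion on which target elements are missed, the number of surjections from an n-set onto a k-set is
surj(n, k) = sum_{j=0}^{k} (-1)^j C(k, j) (k - j)^n.
Equivalently surj(n, k) = k! * S(n, k), where S(n, k) is the Stirling number of the second kind.
For n = 16, k = 8:
S(16, 8) = 2141764053, so
surj = 8! * 2141764053 = 40320 * 2141764053 = 86355926616960.

86355926616960


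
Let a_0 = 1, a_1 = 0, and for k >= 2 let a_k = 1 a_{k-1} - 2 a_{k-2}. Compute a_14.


Iterating the recurrence forward:
a_0 = 1
a_1 = 0
a_2 = 1*0 - 2*1 = -2
a_3 = 1*-2 - 2*0 = -2
a_4 = 1*-2 - 2*-2 = 2
a_5 = 1*2 - 2*-2 = 6
a_6 = 1*6 - 2*2 = 2
a_7 = 1*2 - 2*6 = -10
a_8 = 1*-10 - 2*2 = -14
a_9 = 1*-14 - 2*-10 = 6
a_10 = 1*6 - 2*-14 = 34
a_11 = 1*34 - 2*6 = 22
a_12 = 1*22 - 2*34 = -46
a_13 = 1*-46 - 2*22 = -90
a_14 = 1*-90 - 2*-46 = 2
So a_14 = 2.

2


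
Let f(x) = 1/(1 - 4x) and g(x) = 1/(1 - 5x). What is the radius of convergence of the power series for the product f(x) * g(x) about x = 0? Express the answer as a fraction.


The radius of 1/(1 - 4x) is 1/4 (nearest singularity at x = 1/4), and the radius of 1/(1 - 5x) is 1/5.
The product f(x)*g(x) = 1/((1 - 4x)(1 - 5x)) has singularities at both 1/4 and 1/5, so its radius of convergence is the distance to the nearest one:
min(1/4, 1/5) = 1/5.

1/5


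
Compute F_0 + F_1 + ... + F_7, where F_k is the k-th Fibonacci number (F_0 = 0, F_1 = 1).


Use the identity sum_{k=0}^{N} F_k = F_{N+2} - 1 (which follows from F_{k+2} - F_{k+1} = F_k). Then
sum_{k=0}^{7} F_k = (F_{9} - 1) - (F_{1} - 1) = F_{9} - F_{1}.
Computing: F_{9} = 34, F_{1} = 1, so
Sum = 34 - 1 = 33.

33


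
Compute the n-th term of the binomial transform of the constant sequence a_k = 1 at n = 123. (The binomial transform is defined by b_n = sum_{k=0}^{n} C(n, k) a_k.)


With a_k = 1 for all k, b_n = sum_{k=0}^{n} C(n, k) = 2^n by the binomial theorem.
For n = 123: 2^123 = 10633823966279326983230456482242756608.

10633823966279326983230456482242756608


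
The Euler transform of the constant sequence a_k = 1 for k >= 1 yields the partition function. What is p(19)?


The Euler transform converts the sequence a_k = 1 into the number of integer partitions.
Using the recurrence or dynamic programming:
p(19) = 490

490


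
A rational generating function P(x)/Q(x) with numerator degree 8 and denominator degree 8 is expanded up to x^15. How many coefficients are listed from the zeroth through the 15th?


Expanding up to x^15 gives the coefficients for x^0, x^1, ..., x^15.
That is 15 + 1 = 16 coefficients in total.

16


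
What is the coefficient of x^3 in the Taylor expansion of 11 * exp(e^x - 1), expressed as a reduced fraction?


exp(e^x - 1) = sum_{k>=0} Bell_k x^k / k!, where Bell_k is the k-th Bell number.
So the coefficient of x^3 is 11 * Bell_3 / 3!.
Computing: Bell_3 = 5 and 3! = 6, giving
11 * 5/6 = 55/6.

55/6


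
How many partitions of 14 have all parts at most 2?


Using the generating function (1-x)^(-1)(1-x^2)^(-1),
the coefficient of x^14 counts these restricted partitions.
Result = 8

8


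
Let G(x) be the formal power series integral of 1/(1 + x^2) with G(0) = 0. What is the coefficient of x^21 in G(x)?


1/(1 + x^2) = sum_{j>=0} (-1)^j x^(2j). Integrating termwise with G(0) = 0:
G(x) = sum_{j>=0} (-1)^j x^(2j+1) / (2j+1) = arctan(x).
Only odd powers are nonzero. For x^21 write 21 = 2*10 + 1, giving
(-1)^10 / 21 = 1/21 = 1/21.

1/21


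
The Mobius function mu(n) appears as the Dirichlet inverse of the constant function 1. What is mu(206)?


206 = 2 * 103 (all distinct primes).
mu(206) = (-1)^2 = 1

1


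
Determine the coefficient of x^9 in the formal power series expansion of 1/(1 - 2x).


The geometric series identity gives 1/(1 - c x) = sum_{k>=0} c^k x^k, so the coefficient of x^k is c^k.
Here c = 2 and k = 9.
Computing: 2^9 = 512

512


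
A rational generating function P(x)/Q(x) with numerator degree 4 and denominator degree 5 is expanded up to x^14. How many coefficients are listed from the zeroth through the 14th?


Expanding up to x^14 gives the coefficients for x^0, x^1, ..., x^14.
That is 14 + 1 = 15 coefficients in total.

15


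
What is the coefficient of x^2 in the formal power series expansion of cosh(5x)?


The Maclaurin series is cosh(t) = sum_{m>=0} t^(2m) / (2m)!, so substituting t = 5x, only even powers of x are nonzero, with coefficient of x^(2m) equal to 5^(2m) / (2m)!.
For x^2 the coefficient is 5^2/2! = 25/2 = 25/2.

25/2


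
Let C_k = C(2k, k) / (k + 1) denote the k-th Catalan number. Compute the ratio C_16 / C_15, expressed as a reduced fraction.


Using C_k = (2k)! / (k! (k+1)!), the ratio C_{k+1}/C_k simplifies to
C_{k+1}/C_k = [(2k+2)! / ((k+1)! (k+2)!)] * [k! (k+1)! / (2k)!]
 = (2k+2)(2k+1) / ((k+1)(k+2)) = 2(2k+1) / (k+2).
For k = 15: 2(2*15 + 1) / (15 + 2) = 62/17 = 62/17.

62/17


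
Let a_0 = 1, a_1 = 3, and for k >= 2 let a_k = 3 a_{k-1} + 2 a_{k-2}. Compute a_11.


Iterating the recurrence forward:
a_0 = 1
a_1 = 3
a_2 = 3*3 + 2*1 = 11
a_3 = 3*11 + 2*3 = 39
a_4 = 3*39 + 2*11 = 139
a_5 = 3*139 + 2*39 = 495
a_6 = 3*495 + 2*139 = 1763
a_7 = 3*1763 + 2*495 = 6279
a_8 = 3*6279 + 2*1763 = 22363
a_9 = 3*22363 + 2*6279 = 79647
a_10 = 3*79647 + 2*22363 = 283667
a_11 = 3*283667 + 2*79647 = 1010295
So a_11 = 1010295.

1010295


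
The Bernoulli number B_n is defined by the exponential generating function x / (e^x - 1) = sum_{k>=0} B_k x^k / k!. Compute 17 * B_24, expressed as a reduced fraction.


Bernoulli numbers can also be computed recursively via B_0 = 1 and sum_{j=0}^{m} C(m+1, j) B_j = 0 for m >= 1. Odd-index Bernoulli numbers vanish for k >= 3.
Computing B_24 = -236364091/2730, so 17 * B_24 = 17 * -236364091/2730 = -4018189547/2730.

-4018189547/2730


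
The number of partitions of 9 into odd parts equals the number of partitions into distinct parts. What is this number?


Computing partitions of 9 into odd parts (1, 3, 5, ...):
Using the generating function prod_{k>=0} 1/(1-x^(2k+1)),
the count is 8

8


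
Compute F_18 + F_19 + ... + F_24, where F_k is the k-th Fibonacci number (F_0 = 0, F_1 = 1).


Use the identity sum_{k=0}^{N} F_k = F_{N+2} - 1 (which follows from F_{k+2} - F_{k+1} = F_k). Then
sum_{k=18}^{24} F_k = (F_{26} - 1) - (F_{19} - 1) = F_{26} - F_{19}.
Computing: F_{26} = 121393, F_{19} = 4181, so
Sum = 121393 - 4181 = 117212.

117212


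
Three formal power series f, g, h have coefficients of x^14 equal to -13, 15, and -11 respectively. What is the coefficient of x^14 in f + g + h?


Series addition is componentwise:
-13 + 15 + -11
= -9

-9


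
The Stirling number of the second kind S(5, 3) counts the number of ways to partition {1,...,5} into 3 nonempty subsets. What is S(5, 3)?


Using the explicit formula S(n,k) = (1/k!) sum_{j=0}^{k} (-1)^(k-j) C(k,j) j^n:
S(5, 3) = 25
Equivalently, S(n,k) is n! times the coefficient of x^n in the EGF (e^x - 1)^k / k!.

25


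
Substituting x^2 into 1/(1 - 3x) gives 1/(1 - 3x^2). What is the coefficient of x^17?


Since 1/(1 - 3x^2) only has even powers of x,
the coefficient of x^17 (odd) is 0.

0


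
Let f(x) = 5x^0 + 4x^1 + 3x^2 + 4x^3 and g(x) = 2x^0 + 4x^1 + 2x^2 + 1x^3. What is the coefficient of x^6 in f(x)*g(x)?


Cauchy product at x^6:
4*1
= 4

4


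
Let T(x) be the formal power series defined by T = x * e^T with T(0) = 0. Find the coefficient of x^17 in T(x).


Apply the Lagrange inversion formula: if T = x * phi(T) with phi(t) = e^t, then
[x^n] T = (1/n) [t^(n-1)] phi(t)^n = (1/n) [t^(n-1)] e^(n t) = (1/n) * n^(n-1) / (n-1)! = n^(n-1) / n!.
When c = 1 this is the Cayley count of rooted labeled trees on n vertices, divided by n!.
For n = 17: 17^16 / 17! = 48661191875666868481/355687428096000 = 2862423051509815793/20922789888000.

2862423051509815793/20922789888000


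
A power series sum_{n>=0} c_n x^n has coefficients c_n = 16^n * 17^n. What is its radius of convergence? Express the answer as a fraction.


By the root test (Cauchy-Hadamard), the radius is R = 1 / limsup_n |c_n|^(1/n).
Here |c_n|^(1/n) = (16^n * 17^n)^(1/n) = 16 * 17 = 272 for all n.
So R = 1/272 = 1/272.

1/272


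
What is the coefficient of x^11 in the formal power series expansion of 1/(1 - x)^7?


The expansion 1/(1 - x)^r = sum_{k>=0} C(k + r - 1, r - 1) x^k follows from the multiset / negative-binomial theorem (or from repeated differentiation of the geometric series).
For r = 7 and k = 11:
C(17, 6) = 355687428096000 / (720 * 39916800) = 12376.

12376


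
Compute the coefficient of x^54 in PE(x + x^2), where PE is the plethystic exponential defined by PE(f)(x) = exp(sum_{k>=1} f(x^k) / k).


With f(x) = x + x^2, the exponent is sum_{k>=1} (x^k + x^(2k)) / k = -ln(1 - x) - ln(1 - x^2). Exponentiating:
PE(x + x^2) = 1 / ((1 - x)(1 - x^2)).
This is the generating function for partitions of n into parts of size 1 or 2. The number of 2's can be any j in 0..27, and the rest are 1's, so
[x^54] = floor(54/2) + 1 = 28.

28


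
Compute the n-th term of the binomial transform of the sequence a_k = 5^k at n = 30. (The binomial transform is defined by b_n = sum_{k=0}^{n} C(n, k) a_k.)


With a_k = 5^k, b_n = sum_{k=0}^{n} C(n, k) 5^k = (1 + 5)^n by the binomial theorem.
For n = 30: (1 + 5)^30 = 6^30 = 221073919720733357899776.

221073919720733357899776


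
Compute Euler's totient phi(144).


phi(n) counts integers in [1, n] coprime to n. Using the multiplicative formula phi(n) = n * prod_{p | n} (1 - 1/p):
144 = 2^4 * 3^2, so
phi(144) = 144 * (1 - 1/2) * (1 - 1/3) = 48.

48


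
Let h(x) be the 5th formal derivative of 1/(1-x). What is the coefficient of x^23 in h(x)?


Differentiating 5 times: d^5/dx^5 [1/(1-x)] = 5!/(1-x)^6.
The expansion 1/(1-x)^6 = sum_{k>=0} C(k+5, 5) x^k, so the coefficient of x^n in 5!/(1-x)^6 is 5! * C(n+5, 5).
For n = 23: 120 * C(28, 5) = 120 * 98280 = 11793600

11793600


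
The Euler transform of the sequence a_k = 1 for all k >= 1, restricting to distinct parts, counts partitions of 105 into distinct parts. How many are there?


Partitions of 105 into distinct parts can be computed via generating function.
Product (1+x)(1+x^2)(1+x^3)...
The coefficient of x^105 = 671418

671418


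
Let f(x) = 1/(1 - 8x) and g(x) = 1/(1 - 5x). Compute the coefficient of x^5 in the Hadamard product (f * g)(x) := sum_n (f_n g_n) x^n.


f has coefficients f_k = 8^k and g has coefficients g_k = 5^k, so the Hadamard product has coefficient (f*g)_k = 8^k * 5^k = 40^k.
For k = 5: 40^5 = 102400000.

102400000


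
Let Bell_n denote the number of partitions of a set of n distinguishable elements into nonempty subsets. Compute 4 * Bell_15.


Bell_15 can be computed from the Bell triangle or from Dobinski's identity Bell_n = (1/e) * sum_{k>=0} k^n / k!.
Computing Bell_15 = 1382958545.
Then 4 * 1382958545 = 5531834180.

5531834180


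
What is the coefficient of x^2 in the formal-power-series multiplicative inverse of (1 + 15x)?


The inverse is 1/(1 + 15x). Apply the geometric identity 1/(1 - y) = sum_{k>=0} y^k with y = -15x:
1/(1 + 15x) = sum_{k>=0} (-15)^k x^k.
So the coefficient of x^2 is (-15)^2 = 225.

225


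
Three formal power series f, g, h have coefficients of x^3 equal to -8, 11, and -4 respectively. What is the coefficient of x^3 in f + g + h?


Series addition is componentwise:
-8 + 11 + -4
= -1

-1


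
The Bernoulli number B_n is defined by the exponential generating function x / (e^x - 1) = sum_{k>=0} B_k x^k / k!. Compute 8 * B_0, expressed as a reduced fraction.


Bernoulli numbers can also be computed recursively via B_0 = 1 and sum_{j=0}^{m} C(m+1, j) B_j = 0 for m >= 1. Odd-index Bernoulli numbers vanish for k >= 3.
Computing B_0 = 1, so 8 * B_0 = 8 * 1 = 8.

8


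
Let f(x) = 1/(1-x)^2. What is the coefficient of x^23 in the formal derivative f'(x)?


Differentiate: d/dx [ 1/(1-x)^r ] = r / (1-x)^(r+1).
Here r = 2, so f'(x) = 2 / (1-x)^3.
The expansion of 1/(1-x)^(r+1) has coefficient of x^n equal to C(n+r, r).
So the coefficient of x^23 in f'(x) is
2 * C(25, 2) = 2 * 300 = 600

600


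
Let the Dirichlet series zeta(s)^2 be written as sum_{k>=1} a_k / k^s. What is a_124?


The Dirichlet convolution of the constant function 1 with itself gives (1 * 1)(k) = sum_{d | k} 1 = d(k), the number of positive divisors of k.
Since zeta(s) = sum_{k>=1} 1/k^s, we have zeta(s)^2 = sum_{k>=1} d(k)/k^s, so a_k = d(k).
For k = 124: the divisors are 1, 2, 4, 31, 62, 124.
Count = 6.

6


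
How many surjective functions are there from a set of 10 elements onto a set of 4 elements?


By inclusion-exclusion on which target elements are missed, the number of surjections from an n-set onto a k-set is
surj(n, k) = sum_{j=0}^{k} (-1)^j C(k, j) (k - j)^n.
Equivalently surj(n, k) = k! * S(n, k), where S(n, k) is the Stirling number of the second kind.
For n = 10, k = 4:
S(10, 4) = 34105, so
surj = 4! * 34105 = 24 * 34105 = 818520.

818520


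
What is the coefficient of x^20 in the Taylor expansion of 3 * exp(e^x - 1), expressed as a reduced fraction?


exp(e^x - 1) = sum_{k>=0} Bell_k x^k / k!, where Bell_k is the k-th Bell number.
So the coefficient of x^20 is 3 * Bell_20 / 20!.
Computing: Bell_20 = 51724158235372 and 20! = 2432902008176640000, giving
3 * 51724158235372/2432902008176640000 = 263898766507/4137588449280000.

263898766507/4137588449280000


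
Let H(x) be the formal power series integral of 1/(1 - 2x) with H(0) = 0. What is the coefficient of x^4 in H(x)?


1/(1 - 2x) = sum_{k>=0} 2^k x^k. Integrating termwise with H(0) = 0:
H(x) = sum_{k>=0} 2^k x^(k+1) / (k+1) = sum_{m>=1} 2^(m-1) x^m / m.
For m = 4: 2^3/4 = 8/4 = 2.

2


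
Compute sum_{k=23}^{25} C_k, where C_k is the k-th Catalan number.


C_23 through C_25: 343059613650, 1289904147324, 4861946401452
Sum = 343059613650 + 1289904147324 + 4861946401452
= 6494910162426

6494910162426


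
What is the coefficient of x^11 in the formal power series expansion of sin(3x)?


The Maclaurin series is sin(t) = sum_{k>=0} (-1)^k t^(2k+1) / (2k+1)!, so substituting t = 3x, only odd powers of x are nonzero, with coefficient of x^(2k+1) equal to (-1)^k 3^(2k+1) / (2k+1)!.
Write 11 = 2*5 + 1, giving the coefficient (-1)^5 * 3^11 / 11! = -177147/39916800 = -2187/492800.

-2187/492800


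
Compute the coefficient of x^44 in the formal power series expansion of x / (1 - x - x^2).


Let f(x) = sum_{k>=0} a_k x^k. Multiplying f(x) * (1 - x - x^2) = x and matching coefficients gives a_0 = 0, a_1 = 1, and a_k = a_{k-1} + a_{k-2} for k >= 2. These are the Fibonacci numbers F_k.
Iterating from F_0 = 0, F_1 = 1:
F_0=0, F_1=1, F_2=1, F_3=2, F_4=3, F_5=5, F_6=8, F_7=13, F_8=21, F_9=34, ...
F_44 = 701408733.

701408733


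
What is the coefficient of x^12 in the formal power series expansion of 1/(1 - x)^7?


The expansion 1/(1 - x)^r = sum_{k>=0} C(k + r - 1, r - 1) x^k follows from the multiset / negative-binomial theorem (or from repeated differentiation of the geometric series).
For r = 7 and k = 12:
C(18, 6) = 6402373705728000 / (720 * 479001600) = 18564.

18564


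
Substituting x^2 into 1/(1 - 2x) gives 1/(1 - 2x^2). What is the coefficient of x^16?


The coefficient of x^(2m) in 1/(1 - 2x^2) is 2^m.
With n = 16 = 2*8, the coefficient is 2^8 = 256.

256


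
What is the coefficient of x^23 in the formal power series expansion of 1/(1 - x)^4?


The negative binomial / multiset identity is
1/(1 - x)^r = sum_{k>=0} C(k + r - 1, r - 1) x^k.
Here r = 4 and k = 23, so the coefficient is
C(23 + 3, 3) = C(26, 3)
= 2600

2600


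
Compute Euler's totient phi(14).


phi(n) counts integers in [1, n] coprime to n. Using the multiplicative formula phi(n) = n * prod_{p | n} (1 - 1/p):
14 = 2 * 7, so
phi(14) = 14 * (1 - 1/2) * (1 - 1/7) = 6.

6


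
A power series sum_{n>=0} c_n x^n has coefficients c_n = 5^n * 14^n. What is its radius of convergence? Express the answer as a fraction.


By the root test (Cauchy-Hadamard), the radius is R = 1 / limsup_n |c_n|^(1/n).
Here |c_n|^(1/n) = (5^n * 14^n)^(1/n) = 5 * 14 = 70 for all n.
So R = 1/70 = 1/70.

1/70


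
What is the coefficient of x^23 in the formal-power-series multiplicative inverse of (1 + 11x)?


The inverse is 1/(1 + 11x). Apply the geometric identity 1/(1 - y) = sum_{k>=0} y^k with y = -11x:
1/(1 + 11x) = sum_{k>=0} (-11)^k x^k.
So the coefficient of x^23 is (-11)^23 = -895430243255237372246531.

-895430243255237372246531


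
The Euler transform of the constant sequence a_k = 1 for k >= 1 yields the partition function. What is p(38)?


The Euler transform converts the sequence a_k = 1 into the number of integer partitions.
Using the recurrence or dynamic programming:
p(38) = 26015

26015


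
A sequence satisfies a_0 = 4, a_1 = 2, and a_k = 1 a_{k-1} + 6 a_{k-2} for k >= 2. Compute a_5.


The characteristic equation is t^2 - 1 t - 6 = 0, with roots r_1 = 3 and r_2 = -2 (so c_1 = r_1 + r_2, c_2 = -r_1 r_2 as required).
One can use the closed form a_n = A r_1^n + B r_2^n, but direct iteration is more reliable:
a_0 = 4, a_1 = 2, a_2 = 26, a_3 = 38, a_4 = 194, a_5 = 422.
So a_5 = 422.

422


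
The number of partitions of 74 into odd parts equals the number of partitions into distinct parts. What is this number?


Computing partitions of 74 into odd parts (1, 3, 5, ...):
Using the generating function prod_{k>=0} 1/(1-x^(2k+1)),
the count is 44046

44046


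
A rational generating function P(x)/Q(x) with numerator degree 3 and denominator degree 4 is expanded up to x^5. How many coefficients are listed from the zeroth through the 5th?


Expanding up to x^5 gives the coefficients for x^0, x^1, ..., x^5.
That is 5 + 1 = 6 coefficients in total.

6


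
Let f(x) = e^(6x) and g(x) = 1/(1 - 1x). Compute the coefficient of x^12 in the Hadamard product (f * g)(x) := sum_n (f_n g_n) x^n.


Expanding: f_k = 6^k/k! (from e^(6x)) and g_k = 1^k (from 1/(1 - 1x)). So the Hadamard coefficient (f * g)_k = 6^k 1^k / k! = (6)^k / k!.
For k = 12: 6^12/12! = 2176782336/479001600 = 8748/1925.

8748/1925


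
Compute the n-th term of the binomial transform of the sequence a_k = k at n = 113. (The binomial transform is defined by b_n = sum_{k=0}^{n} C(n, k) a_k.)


With a_k = k, b_n = sum_{k=0}^{n} C(n, k) k. Using k * C(n, k) = n * C(n-1, k-1) gives b_n = n * sum_{k>=1} C(n-1, k-1) = n * 2^(n-1).
For n = 113: 113 * 2^112 = 113 * 5192296858534827628530496329220096 = 586729545014435522023946085201870848.

586729545014435522023946085201870848


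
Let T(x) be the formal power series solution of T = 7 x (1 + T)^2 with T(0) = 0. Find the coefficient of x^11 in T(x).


Apply the Lagrange inversion formula: if T = 7 x * phi(T) with phi(t) = (1 + t)^2, then [x^n] T = 7^n * (1/n) [t^(n-1)] phi(t)^n = 7^n * (1/n) [t^(n-1)] (1 + t)^(2n) = 7^n * (1/n) C(2n, n-1).
Using the identity C(2n, n-1) = C(2n, n) * n / (n+1), the unscaled factor equals C(2n, n) / (n+1) = C_n, the n-th Catalan number.
For n = 11: C_11 = C(22, 11) / 12 = 705432/12 = 58786.
With the 7^11 = 1977326743 factor, the coefficient is 1977326743 * 58786 = 116239129913998.

116239129913998


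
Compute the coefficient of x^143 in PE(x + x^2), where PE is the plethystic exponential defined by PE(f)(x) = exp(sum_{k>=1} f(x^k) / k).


With f(x) = x + x^2, the exponent is sum_{k>=1} (x^k + x^(2k)) / k = -ln(1 - x) - ln(1 - x^2). Exponentiating:
PE(x + x^2) = 1 / ((1 - x)(1 - x^2)).
This is the generating function for partitions of n into parts of size 1 or 2. The number of 2's can be any j in 0..71, and the rest are 1's, so
[x^143] = floor(143/2) + 1 = 72.

72


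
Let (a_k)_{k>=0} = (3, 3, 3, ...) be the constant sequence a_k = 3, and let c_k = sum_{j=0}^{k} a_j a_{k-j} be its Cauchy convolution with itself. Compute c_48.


Since a_j = 3 for all j >= 0, the convolution sum becomes
c_k = sum_{j=0}^{k} 3 * 3 = 9 * (k + 1).
Equivalently, the generating function of (a_k) is 3/(1 - x) and its square is 9/(1 - x)^2 = sum_{k>=0} 9(k + 1) x^k.
For k = 48: 9 * 49 = 441.

441


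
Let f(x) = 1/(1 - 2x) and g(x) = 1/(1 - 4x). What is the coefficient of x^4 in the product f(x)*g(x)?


The coefficient of x^n in f*g is the Cauchy product: sum_{k=0}^{n} a^k * b^(n-k).
With a=2, b=4, n=4:
sum_{k=0}^{4} 2^k * 4^(4-k)
= 496

496


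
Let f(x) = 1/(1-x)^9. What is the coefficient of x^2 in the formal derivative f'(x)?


Differentiate: d/dx [ 1/(1-x)^r ] = r / (1-x)^(r+1).
Here r = 9, so f'(x) = 9 / (1-x)^10.
The expansion of 1/(1-x)^(r+1) has coefficient of x^n equal to C(n+r, r).
So the coefficient of x^2 in f'(x) is
9 * C(11, 9) = 9 * 55 = 495

495


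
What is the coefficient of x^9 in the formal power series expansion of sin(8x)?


The Maclaurin series is sin(t) = sum_{k>=0} (-1)^k t^(2k+1) / (2k+1)!, so substituting t = 8x, only odd powers of x are nonzero, with coefficient of x^(2k+1) equal to (-1)^k 8^(2k+1) / (2k+1)!.
Write 9 = 2*4 + 1, giving the coefficient (-1)^4 * 8^9 / 9! = 134217728/362880 = 1048576/2835.

1048576/2835


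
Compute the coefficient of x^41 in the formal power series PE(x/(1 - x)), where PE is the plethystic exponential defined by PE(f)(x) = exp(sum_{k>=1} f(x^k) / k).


For f(x) = x/(1 - x) we have
sum_{k>=1} f(x^k) / k = sum_{k>=1} (1/k) * x^k / (1 - x^k) = sum_{k, m >= 1} x^(k m) / k,
which after exponentiating simplifies to
PE(x/(1 - x)) = prod_{k>=1} 1 / (1 - x^k).
This is the generating function for the partition function p(n), so the coefficient of x^41 is p(41).
Computing p(41) by dynamic programming over parts 1, 2, ..., 41: p(41) = 44583.

44583


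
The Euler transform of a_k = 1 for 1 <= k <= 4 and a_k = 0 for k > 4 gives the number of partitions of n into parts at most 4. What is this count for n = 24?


Partitions of 24 into parts at most 4:
Using generating function (1-x)^(-1)(1-x^2)^(-1)...(1-x^4)^(-1),
the coefficient of x^24 = 169

169


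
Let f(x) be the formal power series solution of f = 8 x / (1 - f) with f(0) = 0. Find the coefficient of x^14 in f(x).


Apply Lagrange inversion: f = 8 x * phi(f) with phi(t) = 1/(1 - t), so
[x^n] f = 8^n * (1/n) [t^(n-1)] phi(t)^n = 8^n * (1/n) [t^(n-1)] (1 - t)^(-n) = 8^n * (1/n) C(2n - 2, n - 1) = 8^n * C_{n-1}.
For n = 14: C_13 = C(26, 13) / 14 = 10400600/14 = 742900.
With the 8^14 = 4398046511104 factor, the coefficient is 4398046511104 * 742900 = 3267308753099161600.

3267308753099161600


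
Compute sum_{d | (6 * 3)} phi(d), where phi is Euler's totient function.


First, 6 * 3 = 18. One classical identity is sum_{d | n} phi(d) = n (each k in [1, n] has a unique gcd with n, and among the k's with gcd(k, n) = n/d there are phi(d) of them). So the sum equals 18. We also verify directly:
Divisors of 18: 1, 2, 3, 6, 9, 18.
phi values: 1, 1, 2, 2, 6, 6.
Sum = 18.

18


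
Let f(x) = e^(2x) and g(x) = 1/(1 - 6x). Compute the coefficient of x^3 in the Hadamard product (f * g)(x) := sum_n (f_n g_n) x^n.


Expanding: f_k = 2^k/k! (from e^(2x)) and g_k = 6^k (from 1/(1 - 6x)). So the Hadamard coefficient (f * g)_k = 2^k 6^k / k! = (12)^k / k!.
For k = 3: 12^3/3! = 1728/6 = 288.

288


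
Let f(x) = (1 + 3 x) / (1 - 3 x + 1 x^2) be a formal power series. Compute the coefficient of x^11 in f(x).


Write f(x) = sum_{k>=0} a_k x^k. Multiplying both sides by 1 - 3 x + 1 x^2 gives
(1 - 3 x + 1 x^2) sum_{k>=0} a_k x^k = 1 + 3 x.
Matching coefficients:
 x^0: a_0 = 1
 x^1: a_1 - 3 a_0 = 3  =>  a_1 = 3*1 + 3 = 6
 x^k (k >= 2): a_k = 3 a_{k-1} - 1 a_{k-2}.
Iterating: a_2 = 17, a_3 = 45, a_4 = 118, a_5 = 309, a_6 = 809, a_7 = 2118, a_8 = 5545, a_9 = 14517, a_10 = 38006, a_11 = 99501.
So the coefficient of x^11 is 99501.

99501


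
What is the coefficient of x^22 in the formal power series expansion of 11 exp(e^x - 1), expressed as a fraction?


exp(e^x - 1) is the exponential generating function for the Bell numbers Bell_k: exp(e^x - 1) = sum_{k>=0} Bell_k x^k / k!.
So the coefficient of x^22 in 11 exp(e^x - 1) is 11 Bell_22 / 22!.
Computing: Bell_22 = 4506715738447323 and 22! = 1124000727777607680000, giving
11 * 4506715738447323/1124000727777607680000 = 88366975263673/2003566359674880000.

88366975263673/2003566359674880000


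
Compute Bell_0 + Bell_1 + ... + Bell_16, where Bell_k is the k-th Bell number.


Recall Bell_k counts set partitions of a k-set (with Bell_0 = 1 by convention).
Bell_0 through Bell_16: 1, 1, 2, 5, 15, 52, 203, 877, 4140, 21147, 115975, 678570, 4213597, 27644437, 190899322, 1382958545, 10480142147
Sum = 1 + 1 + 2 + 5 + 15 + 52 + 203 + 877 + 4140 + 21147 + 115975 + 678570 + 4213597 + 27644437 + 190899322 + 1382958545 + 10480142147 = 12086679036.

12086679036


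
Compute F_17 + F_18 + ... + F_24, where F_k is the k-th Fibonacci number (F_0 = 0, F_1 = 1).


Use the identity sum_{k=0}^{N} F_k = F_{N+2} - 1 (which follows from F_{k+2} - F_{k+1} = F_k). Then
sum_{k=17}^{24} F_k = (F_{26} - 1) - (F_{18} - 1) = F_{26} - F_{18}.
Computing: F_{26} = 121393, F_{18} = 2584, so
Sum = 121393 - 2584 = 118809.

118809


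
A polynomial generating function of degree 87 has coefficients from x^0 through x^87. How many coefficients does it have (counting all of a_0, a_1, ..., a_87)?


A polynomial of degree 87 takes the form a_0 + a_1 x + ... + a_87 x^87.
The number of coefficients is 87 + 1 = 88.

88


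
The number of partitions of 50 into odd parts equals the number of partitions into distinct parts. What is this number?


Computing partitions of 50 into odd parts (1, 3, 5, ...):
Using the generating function prod_{k>=0} 1/(1-x^(2k+1)),
the count is 3658

3658
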